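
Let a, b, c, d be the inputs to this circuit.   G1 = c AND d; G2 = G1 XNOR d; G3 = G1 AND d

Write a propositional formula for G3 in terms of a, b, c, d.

(c AND d) AND d

G1 = c AND d
G3 = G1 AND d = (c AND d) AND d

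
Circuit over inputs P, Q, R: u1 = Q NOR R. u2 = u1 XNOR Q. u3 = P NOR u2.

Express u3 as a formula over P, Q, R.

P NOR ((Q NOR R) XNOR Q)

u1 = Q NOR R
u2 = u1 XNOR Q = (Q NOR R) XNOR Q
u3 = P NOR u2 = P NOR ((Q NOR R) XNOR Q)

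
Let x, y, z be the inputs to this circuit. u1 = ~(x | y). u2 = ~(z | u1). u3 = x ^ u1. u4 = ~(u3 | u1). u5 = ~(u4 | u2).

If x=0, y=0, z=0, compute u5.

1

u1 = ~(0 | 0) = 1
u2 = ~(0 | 1) = 0
u3 = 0 ^ 1 = 1
u4 = ~(1 | 1) = 0
u5 = ~(0 | 0) = 1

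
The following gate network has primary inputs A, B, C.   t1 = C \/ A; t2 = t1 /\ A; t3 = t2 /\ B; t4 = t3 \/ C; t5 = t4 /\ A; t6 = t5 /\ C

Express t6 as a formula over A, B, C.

(((((C \/ A) /\ A) /\ B) \/ C) /\ A) /\ C

t1 = C \/ A
t2 = t1 /\ A = (C \/ A) /\ A
t3 = t2 /\ B = ((C \/ A) /\ A) /\ B
t4 = t3 \/ C = (((C \/ A) /\ A) /\ B) \/ C
t5 = t4 /\ A = ((((C \/ A) /\ A) /\ B) \/ C) /\ A
t6 = t5 /\ C = (((((C \/ A) /\ A) /\ B) \/ C) /\ A) /\ C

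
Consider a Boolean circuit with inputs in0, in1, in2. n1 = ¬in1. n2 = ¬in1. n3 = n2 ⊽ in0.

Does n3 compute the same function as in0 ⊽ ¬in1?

n2 = ¬in1
n3 = n2 ⊽ in0 = ¬in1 ⊽ in0
At in0=0, in1=0, in2=0: circuit gives 0, formula gives 0.
At in0=0, in1=1, in2=0: circuit gives 1, formula gives 1.
Agrees on all 8 inputs.

Yes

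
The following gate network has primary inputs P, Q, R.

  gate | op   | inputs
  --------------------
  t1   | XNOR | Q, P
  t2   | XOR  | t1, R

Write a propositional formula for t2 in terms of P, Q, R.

t1 = Q XNOR P
t2 = t1 XOR R = (Q XNOR P) XOR R

(Q XNOR P) XOR R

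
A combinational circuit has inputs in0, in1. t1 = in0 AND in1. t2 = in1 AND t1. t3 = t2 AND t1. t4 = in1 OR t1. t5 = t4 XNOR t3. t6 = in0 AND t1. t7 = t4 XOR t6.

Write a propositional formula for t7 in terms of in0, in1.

(in1 OR (in0 AND in1)) XOR (in0 AND (in0 AND in1))

t1 = in0 AND in1
t4 = in1 OR t1 = in1 OR (in0 AND in1)
t6 = in0 AND t1 = in0 AND (in0 AND in1)
t7 = t4 XOR t6 = (in1 OR (in0 AND in1)) XOR (in0 AND (in0 AND in1))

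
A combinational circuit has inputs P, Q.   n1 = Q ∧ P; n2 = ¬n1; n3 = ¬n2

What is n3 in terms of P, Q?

¬¬(Q ∧ P)

n1 = Q ∧ P
n2 = ¬n1 = ¬(Q ∧ P)
n3 = ¬n2 = ¬¬(Q ∧ P)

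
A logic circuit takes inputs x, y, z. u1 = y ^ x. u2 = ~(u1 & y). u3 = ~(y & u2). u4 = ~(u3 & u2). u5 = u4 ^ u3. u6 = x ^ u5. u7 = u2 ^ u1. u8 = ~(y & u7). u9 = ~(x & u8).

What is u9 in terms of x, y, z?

u1 = y ^ x
u2 = ~(u1 & y) = ~((y ^ x) & y)
u7 = u2 ^ u1 = (~((y ^ x) & y)) ^ (y ^ x)
u8 = ~(y & u7) = ~(y & ((~((y ^ x) & y)) ^ (y ^ x)))
u9 = ~(x & u8) = ~(x & (~(y & ((~((y ^ x) & y)) ^ (y ^ x)))))

~(x & (~(y & ((~((y ^ x) & y)) ^ (y ^ x)))))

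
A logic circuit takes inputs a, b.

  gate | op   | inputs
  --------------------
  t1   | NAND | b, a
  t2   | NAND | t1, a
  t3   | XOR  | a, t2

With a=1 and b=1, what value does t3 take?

t1 = 1 NAND 1 = 0
t2 = 0 NAND 1 = 1
t3 = 1 XOR 1 = 0

0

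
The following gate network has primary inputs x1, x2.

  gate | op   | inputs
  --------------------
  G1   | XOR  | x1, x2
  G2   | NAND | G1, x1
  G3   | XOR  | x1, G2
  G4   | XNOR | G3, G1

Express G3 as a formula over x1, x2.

G1 = x1 XOR x2
G2 = G1 NAND x1 = (x1 XOR x2) NAND x1
G3 = x1 XOR G2 = x1 XOR ((x1 XOR x2) NAND x1)

x1 XOR ((x1 XOR x2) NAND x1)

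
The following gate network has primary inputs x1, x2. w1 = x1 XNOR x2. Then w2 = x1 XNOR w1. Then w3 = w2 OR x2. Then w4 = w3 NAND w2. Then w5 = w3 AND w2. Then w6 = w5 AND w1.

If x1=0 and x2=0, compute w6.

0

w1 = 0 XNOR 0 = 1
w2 = 0 XNOR 1 = 0
w3 = 0 OR 0 = 0
w5 = 0 AND 0 = 0
w6 = 0 AND 1 = 0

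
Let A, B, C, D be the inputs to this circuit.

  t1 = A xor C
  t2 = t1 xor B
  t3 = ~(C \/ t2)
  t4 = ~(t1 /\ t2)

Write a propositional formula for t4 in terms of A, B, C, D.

~((A xor C) /\ ((A xor C) xor B))

t1 = A xor C
t2 = t1 xor B = (A xor C) xor B
t4 = ~(t1 /\ t2) = ~((A xor C) /\ ((A xor C) xor B))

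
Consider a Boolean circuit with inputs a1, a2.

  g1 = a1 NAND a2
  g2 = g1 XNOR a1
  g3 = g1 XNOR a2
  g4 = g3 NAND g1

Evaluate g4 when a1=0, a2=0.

1

g1 = 0 NAND 0 = 1
g3 = 1 XNOR 0 = 0
g4 = 0 NAND 1 = 1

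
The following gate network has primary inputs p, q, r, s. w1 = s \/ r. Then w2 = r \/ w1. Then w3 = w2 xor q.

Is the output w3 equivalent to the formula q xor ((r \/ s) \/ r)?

Yes

w1 = s \/ r
w2 = r \/ w1 = r \/ (s \/ r)
w3 = w2 xor q = (r \/ (s \/ r)) xor q
At p=0, q=0, r=0, s=0: circuit gives 0, formula gives 0.
At p=0, q=0, r=0, s=1: circuit gives 1, formula gives 1.
Agrees on all 16 inputs.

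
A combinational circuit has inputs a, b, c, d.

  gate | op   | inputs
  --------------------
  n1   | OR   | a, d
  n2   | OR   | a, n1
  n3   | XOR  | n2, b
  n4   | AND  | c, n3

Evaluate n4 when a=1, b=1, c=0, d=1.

n1 = 1 OR 1 = 1
n2 = 1 OR 1 = 1
n3 = 1 XOR 1 = 0
n4 = 0 AND 0 = 0

0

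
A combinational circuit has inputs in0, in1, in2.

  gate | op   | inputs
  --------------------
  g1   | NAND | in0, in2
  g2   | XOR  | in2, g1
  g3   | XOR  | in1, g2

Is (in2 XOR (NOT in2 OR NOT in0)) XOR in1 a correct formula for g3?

Yes

g1 = in0 NAND in2
g2 = in2 XOR g1 = in2 XOR (in0 NAND in2)
g3 = in1 XOR g2 = in1 XOR (in2 XOR (in0 NAND in2))
At in0=0, in1=0, in2=1: circuit gives 0, formula gives 0.
At in0=0, in1=0, in2=0: circuit gives 1, formula gives 1.
Agrees on all 8 inputs.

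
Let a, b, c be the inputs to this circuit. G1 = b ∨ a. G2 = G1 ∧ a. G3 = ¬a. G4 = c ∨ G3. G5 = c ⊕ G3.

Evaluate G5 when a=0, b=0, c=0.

G3 = ¬0 = 1
G5 = 0 ⊕ 1 = 1

1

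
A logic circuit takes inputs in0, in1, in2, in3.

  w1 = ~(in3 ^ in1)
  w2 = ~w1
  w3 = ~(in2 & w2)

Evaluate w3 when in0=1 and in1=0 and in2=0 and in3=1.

w1 = ~(1 ^ 0) = 0
w2 = ~0 = 1
w3 = ~(0 & 1) = 1

1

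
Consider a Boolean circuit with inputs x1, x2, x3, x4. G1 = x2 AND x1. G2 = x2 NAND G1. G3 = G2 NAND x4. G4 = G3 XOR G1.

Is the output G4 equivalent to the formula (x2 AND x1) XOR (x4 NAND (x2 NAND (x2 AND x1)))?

G1 = x2 AND x1
G2 = x2 NAND G1 = x2 NAND (x2 AND x1)
G3 = G2 NAND x4 = (x2 NAND (x2 AND x1)) NAND x4
G4 = G3 XOR G1 = ((x2 NAND (x2 AND x1)) NAND x4) XOR (x2 AND x1)
At x1=0, x2=0, x3=0, x4=1: circuit gives 0, formula gives 0.
At x1=0, x2=0, x3=0, x4=0: circuit gives 1, formula gives 1.
Agrees on all 16 inputs.

Yes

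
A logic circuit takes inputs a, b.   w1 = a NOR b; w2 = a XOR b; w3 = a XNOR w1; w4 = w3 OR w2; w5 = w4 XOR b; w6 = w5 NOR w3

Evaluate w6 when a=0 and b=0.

w1 = 0 NOR 0 = 1
w2 = 0 XOR 0 = 0
w3 = 0 XNOR 1 = 0
w4 = 0 OR 0 = 0
w5 = 0 XOR 0 = 0
w6 = 0 NOR 0 = 1

1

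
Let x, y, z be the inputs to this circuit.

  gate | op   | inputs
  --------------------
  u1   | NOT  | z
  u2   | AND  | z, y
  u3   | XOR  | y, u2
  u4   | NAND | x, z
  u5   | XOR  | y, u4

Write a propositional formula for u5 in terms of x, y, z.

y XOR (x NAND z)

u4 = x NAND z
u5 = y XOR u4 = y XOR (x NAND z)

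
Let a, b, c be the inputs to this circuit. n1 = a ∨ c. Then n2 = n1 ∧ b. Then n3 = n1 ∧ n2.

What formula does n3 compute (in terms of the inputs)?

(a ∨ c) ∧ ((a ∨ c) ∧ b)

n1 = a ∨ c
n2 = n1 ∧ b = (a ∨ c) ∧ b
n3 = n1 ∧ n2 = (a ∨ c) ∧ ((a ∨ c) ∧ b)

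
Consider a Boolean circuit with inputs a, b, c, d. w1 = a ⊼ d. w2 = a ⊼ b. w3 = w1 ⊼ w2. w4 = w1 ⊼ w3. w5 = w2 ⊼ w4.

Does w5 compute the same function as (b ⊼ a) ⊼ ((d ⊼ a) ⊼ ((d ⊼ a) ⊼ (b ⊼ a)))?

w1 = a ⊼ d
w2 = a ⊼ b
w3 = w1 ⊼ w2 = (a ⊼ d) ⊼ (a ⊼ b)
w4 = w1 ⊼ w3 = (a ⊼ d) ⊼ ((a ⊼ d) ⊼ (a ⊼ b))
w5 = w2 ⊼ w4 = (a ⊼ b) ⊼ ((a ⊼ d) ⊼ ((a ⊼ d) ⊼ (a ⊼ b)))
At a=0, b=0, c=0, d=0: circuit gives 0, formula gives 0.
At a=1, b=1, c=0, d=0: circuit gives 1, formula gives 1.
Agrees on all 16 inputs.

Yes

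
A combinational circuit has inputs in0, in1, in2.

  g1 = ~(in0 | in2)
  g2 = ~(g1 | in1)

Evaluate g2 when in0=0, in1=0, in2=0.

g1 = ~(0 | 0) = 1
g2 = ~(1 | 0) = 0

0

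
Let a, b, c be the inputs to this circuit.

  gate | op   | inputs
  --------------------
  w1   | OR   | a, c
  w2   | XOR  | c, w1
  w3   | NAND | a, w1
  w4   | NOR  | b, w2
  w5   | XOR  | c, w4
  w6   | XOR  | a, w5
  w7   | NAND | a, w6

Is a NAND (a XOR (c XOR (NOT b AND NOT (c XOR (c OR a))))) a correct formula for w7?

w1 = a OR c
w2 = c XOR w1 = c XOR (a OR c)
w4 = b NOR w2 = b NOR (c XOR (a OR c))
w5 = c XOR w4 = c XOR (b NOR (c XOR (a OR c)))
w6 = a XOR w5 = a XOR (c XOR (b NOR (c XOR (a OR c))))
w7 = a NAND w6 = a NAND (a XOR (c XOR (b NOR (c XOR (a OR c)))))
At a=1, b=0, c=0: circuit gives 0, formula gives 0.
At a=0, b=0, c=0: circuit gives 1, formula gives 1.
Agrees on all 8 inputs.

Yes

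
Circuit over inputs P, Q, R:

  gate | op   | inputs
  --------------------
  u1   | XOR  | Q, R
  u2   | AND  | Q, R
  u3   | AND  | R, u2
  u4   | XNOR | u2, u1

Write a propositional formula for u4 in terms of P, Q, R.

(Q AND R) XNOR (Q XOR R)

u1 = Q XOR R
u2 = Q AND R
u4 = u2 XNOR u1 = (Q AND R) XNOR (Q XOR R)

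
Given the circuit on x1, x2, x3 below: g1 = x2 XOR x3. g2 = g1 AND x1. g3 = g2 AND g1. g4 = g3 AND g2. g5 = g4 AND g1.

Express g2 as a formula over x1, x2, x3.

(x2 XOR x3) AND x1

g1 = x2 XOR x3
g2 = g1 AND x1 = (x2 XOR x3) AND x1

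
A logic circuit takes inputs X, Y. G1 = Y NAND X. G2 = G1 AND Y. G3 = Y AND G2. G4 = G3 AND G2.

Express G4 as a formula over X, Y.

G1 = Y NAND X
G2 = G1 AND Y = (Y NAND X) AND Y
G3 = Y AND G2 = Y AND ((Y NAND X) AND Y)
G4 = G3 AND G2 = (Y AND ((Y NAND X) AND Y)) AND ((Y NAND X) AND Y)

(Y AND ((Y NAND X) AND Y)) AND ((Y NAND X) AND Y)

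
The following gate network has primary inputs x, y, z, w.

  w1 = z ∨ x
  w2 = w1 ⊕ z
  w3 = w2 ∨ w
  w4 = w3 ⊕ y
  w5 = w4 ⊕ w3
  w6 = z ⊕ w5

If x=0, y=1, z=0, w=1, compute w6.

1

w1 = 0 ∨ 0 = 0
w2 = 0 ⊕ 0 = 0
w3 = 0 ∨ 1 = 1
w4 = 1 ⊕ 1 = 0
w5 = 0 ⊕ 1 = 1
w6 = 0 ⊕ 1 = 1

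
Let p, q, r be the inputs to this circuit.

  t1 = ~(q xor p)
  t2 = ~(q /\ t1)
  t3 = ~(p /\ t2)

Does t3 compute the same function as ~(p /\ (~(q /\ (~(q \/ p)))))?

t1 = ~(q xor p)
t2 = ~(q /\ t1) = ~(q /\ (~(q xor p)))
t3 = ~(p /\ t2) = ~(p /\ (~(q /\ (~(q xor p)))))
At p=1, q=1, r=0: circuit gives 1, formula gives 0.

No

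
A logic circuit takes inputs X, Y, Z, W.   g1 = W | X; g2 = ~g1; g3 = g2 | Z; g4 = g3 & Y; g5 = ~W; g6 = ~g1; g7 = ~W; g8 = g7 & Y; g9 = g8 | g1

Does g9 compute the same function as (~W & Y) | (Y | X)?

g1 = W | X
g7 = ~W
g8 = g7 & Y = ~W & Y
g9 = g8 | g1 = (~W & Y) | (W | X)
At X=0, Y=0, Z=0, W=1: circuit gives 1, formula gives 0.

No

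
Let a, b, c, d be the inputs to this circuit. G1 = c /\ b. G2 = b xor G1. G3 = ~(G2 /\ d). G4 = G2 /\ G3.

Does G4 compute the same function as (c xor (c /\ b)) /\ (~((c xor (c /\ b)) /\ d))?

No

G1 = c /\ b
G2 = b xor G1 = b xor (c /\ b)
G3 = ~(G2 /\ d) = ~((b xor (c /\ b)) /\ d)
G4 = G2 /\ G3 = (b xor (c /\ b)) /\ (~((b xor (c /\ b)) /\ d))
At a=0, b=0, c=1, d=0: circuit gives 0, formula gives 1.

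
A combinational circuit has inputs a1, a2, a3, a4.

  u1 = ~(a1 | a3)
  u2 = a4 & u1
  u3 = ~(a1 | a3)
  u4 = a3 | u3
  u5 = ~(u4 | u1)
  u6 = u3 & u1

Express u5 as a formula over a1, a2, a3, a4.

~((a3 | (~(a1 | a3))) | (~(a1 | a3)))

u1 = ~(a1 | a3)
u3 = ~(a1 | a3)
u4 = a3 | u3 = a3 | (~(a1 | a3))
u5 = ~(u4 | u1) = ~((a3 | (~(a1 | a3))) | (~(a1 | a3)))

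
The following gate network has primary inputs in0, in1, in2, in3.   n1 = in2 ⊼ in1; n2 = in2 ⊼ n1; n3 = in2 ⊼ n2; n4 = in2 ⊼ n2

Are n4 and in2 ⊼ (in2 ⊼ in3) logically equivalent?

n1 = in2 ⊼ in1
n2 = in2 ⊼ n1 = in2 ⊼ (in2 ⊼ in1)
n4 = in2 ⊼ n2 = in2 ⊼ (in2 ⊼ (in2 ⊼ in1))
At in0=0, in1=0, in2=1, in3=0: circuit gives 1, formula gives 0.

No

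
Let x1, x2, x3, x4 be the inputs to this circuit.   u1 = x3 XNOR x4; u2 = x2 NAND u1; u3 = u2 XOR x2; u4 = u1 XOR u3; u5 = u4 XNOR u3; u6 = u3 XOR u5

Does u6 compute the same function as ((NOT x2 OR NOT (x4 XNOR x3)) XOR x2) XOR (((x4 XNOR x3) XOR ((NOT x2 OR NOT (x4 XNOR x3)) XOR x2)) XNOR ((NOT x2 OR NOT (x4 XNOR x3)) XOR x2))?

Yes

u1 = x3 XNOR x4
u2 = x2 NAND u1 = x2 NAND (x3 XNOR x4)
u3 = u2 XOR x2 = (x2 NAND (x3 XNOR x4)) XOR x2
u4 = u1 XOR u3 = (x3 XNOR x4) XOR ((x2 NAND (x3 XNOR x4)) XOR x2)
u5 = u4 XNOR u3 = ((x3 XNOR x4) XOR ((x2 NAND (x3 XNOR x4)) XOR x2)) XNOR ((x2 NAND (x3 XNOR x4)) XOR x2)
u6 = u3 XOR u5 = ((x2 NAND (x3 XNOR x4)) XOR x2) XOR (((x3 XNOR x4) XOR ((x2 NAND (x3 XNOR x4)) XOR x2)) XNOR ((x2 NAND (x3 XNOR x4)) XOR x2))
At x1=0, x2=0, x3=0, x4=1: circuit gives 0, formula gives 0.
At x1=0, x2=0, x3=0, x4=0: circuit gives 1, formula gives 1.
Agrees on all 16 inputs.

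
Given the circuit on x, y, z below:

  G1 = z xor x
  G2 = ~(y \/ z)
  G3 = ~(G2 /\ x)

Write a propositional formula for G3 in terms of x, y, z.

G2 = ~(y \/ z)
G3 = ~(G2 /\ x) = ~((~(y \/ z)) /\ x)

~((~(y \/ z)) /\ x)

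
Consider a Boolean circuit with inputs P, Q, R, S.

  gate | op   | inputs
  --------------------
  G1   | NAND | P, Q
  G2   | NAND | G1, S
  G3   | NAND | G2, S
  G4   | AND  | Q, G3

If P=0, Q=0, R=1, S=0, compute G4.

G1 = 0 NAND 0 = 1
G2 = 1 NAND 0 = 1
G3 = 1 NAND 0 = 1
G4 = 0 AND 1 = 0

0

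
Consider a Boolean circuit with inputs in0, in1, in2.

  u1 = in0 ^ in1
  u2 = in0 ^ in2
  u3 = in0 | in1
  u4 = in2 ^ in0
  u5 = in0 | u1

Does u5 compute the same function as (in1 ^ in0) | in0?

Yes

u1 = in0 ^ in1
u5 = in0 | u1 = in0 | (in0 ^ in1)
At in0=0, in1=0, in2=0: circuit gives 0, formula gives 0.
At in0=0, in1=1, in2=0: circuit gives 1, formula gives 1.
Agrees on all 8 inputs.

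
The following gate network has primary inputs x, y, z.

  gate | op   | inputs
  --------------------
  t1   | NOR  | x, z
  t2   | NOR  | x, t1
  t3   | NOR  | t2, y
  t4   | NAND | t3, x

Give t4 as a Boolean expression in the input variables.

t1 = x NOR z
t2 = x NOR t1 = x NOR (x NOR z)
t3 = t2 NOR y = (x NOR (x NOR z)) NOR y
t4 = t3 NAND x = ((x NOR (x NOR z)) NOR y) NAND x

((x NOR (x NOR z)) NOR y) NAND x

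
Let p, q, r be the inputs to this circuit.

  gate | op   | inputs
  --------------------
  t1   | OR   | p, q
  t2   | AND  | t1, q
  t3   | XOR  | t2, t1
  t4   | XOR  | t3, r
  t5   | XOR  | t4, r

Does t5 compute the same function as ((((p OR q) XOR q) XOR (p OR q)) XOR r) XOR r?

t1 = p OR q
t2 = t1 AND q = (p OR q) AND q
t3 = t2 XOR t1 = ((p OR q) AND q) XOR (p OR q)
t4 = t3 XOR r = (((p OR q) AND q) XOR (p OR q)) XOR r
t5 = t4 XOR r = ((((p OR q) AND q) XOR (p OR q)) XOR r) XOR r
At p=0, q=1, r=0: circuit gives 0, formula gives 1.

No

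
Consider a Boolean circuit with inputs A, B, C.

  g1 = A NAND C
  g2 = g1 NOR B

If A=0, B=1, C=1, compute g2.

g1 = 0 NAND 1 = 1
g2 = 1 NOR 1 = 0

0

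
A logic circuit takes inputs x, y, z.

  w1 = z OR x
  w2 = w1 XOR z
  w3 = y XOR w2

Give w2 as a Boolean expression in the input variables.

(z OR x) XOR z

w1 = z OR x
w2 = w1 XOR z = (z OR x) XOR z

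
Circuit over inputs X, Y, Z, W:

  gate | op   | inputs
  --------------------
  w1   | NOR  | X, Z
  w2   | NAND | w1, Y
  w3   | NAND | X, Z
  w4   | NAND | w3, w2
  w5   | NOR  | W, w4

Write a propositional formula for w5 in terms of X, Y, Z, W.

W NOR ((X NAND Z) NAND ((X NOR Z) NAND Y))

w1 = X NOR Z
w2 = w1 NAND Y = (X NOR Z) NAND Y
w3 = X NAND Z
w4 = w3 NAND w2 = (X NAND Z) NAND ((X NOR Z) NAND Y)
w5 = W NOR w4 = W NOR ((X NAND Z) NAND ((X NOR Z) NAND Y))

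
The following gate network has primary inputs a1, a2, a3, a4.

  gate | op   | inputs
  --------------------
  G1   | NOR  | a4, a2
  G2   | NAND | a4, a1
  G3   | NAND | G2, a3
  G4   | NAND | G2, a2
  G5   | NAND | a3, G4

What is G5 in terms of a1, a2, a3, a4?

G2 = a4 NAND a1
G4 = G2 NAND a2 = (a4 NAND a1) NAND a2
G5 = a3 NAND G4 = a3 NAND ((a4 NAND a1) NAND a2)

a3 NAND ((a4 NAND a1) NAND a2)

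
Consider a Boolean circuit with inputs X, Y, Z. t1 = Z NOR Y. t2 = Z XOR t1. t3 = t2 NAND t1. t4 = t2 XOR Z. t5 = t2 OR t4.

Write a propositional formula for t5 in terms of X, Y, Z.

(Z XOR (Z NOR Y)) OR ((Z XOR (Z NOR Y)) XOR Z)

t1 = Z NOR Y
t2 = Z XOR t1 = Z XOR (Z NOR Y)
t4 = t2 XOR Z = (Z XOR (Z NOR Y)) XOR Z
t5 = t2 OR t4 = (Z XOR (Z NOR Y)) OR ((Z XOR (Z NOR Y)) XOR Z)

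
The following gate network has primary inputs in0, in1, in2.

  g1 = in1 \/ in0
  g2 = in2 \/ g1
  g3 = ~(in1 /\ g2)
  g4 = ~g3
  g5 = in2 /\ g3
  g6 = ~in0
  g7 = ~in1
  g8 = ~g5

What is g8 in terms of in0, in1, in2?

~(in2 /\ (~(in1 /\ (in2 \/ (in1 \/ in0)))))

g1 = in1 \/ in0
g2 = in2 \/ g1 = in2 \/ (in1 \/ in0)
g3 = ~(in1 /\ g2) = ~(in1 /\ (in2 \/ (in1 \/ in0)))
g5 = in2 /\ g3 = in2 /\ (~(in1 /\ (in2 \/ (in1 \/ in0))))
g8 = ~g5 = ~(in2 /\ (~(in1 /\ (in2 \/ (in1 \/ in0)))))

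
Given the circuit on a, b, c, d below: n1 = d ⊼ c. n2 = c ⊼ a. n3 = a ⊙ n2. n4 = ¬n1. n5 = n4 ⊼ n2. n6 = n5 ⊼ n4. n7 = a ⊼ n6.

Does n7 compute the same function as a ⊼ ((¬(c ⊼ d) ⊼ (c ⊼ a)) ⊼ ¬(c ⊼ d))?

n1 = d ⊼ c
n2 = c ⊼ a
n4 = ¬n1 = ¬(d ⊼ c)
n5 = n4 ⊼ n2 = ¬(d ⊼ c) ⊼ (c ⊼ a)
n6 = n5 ⊼ n4 = (¬(d ⊼ c) ⊼ (c ⊼ a)) ⊼ ¬(d ⊼ c)
n7 = a ⊼ n6 = a ⊼ ((¬(d ⊼ c) ⊼ (c ⊼ a)) ⊼ ¬(d ⊼ c))
At a=1, b=0, c=0, d=0: circuit gives 0, formula gives 0.
At a=0, b=0, c=0, d=0: circuit gives 1, formula gives 1.
Agrees on all 16 inputs.

Yes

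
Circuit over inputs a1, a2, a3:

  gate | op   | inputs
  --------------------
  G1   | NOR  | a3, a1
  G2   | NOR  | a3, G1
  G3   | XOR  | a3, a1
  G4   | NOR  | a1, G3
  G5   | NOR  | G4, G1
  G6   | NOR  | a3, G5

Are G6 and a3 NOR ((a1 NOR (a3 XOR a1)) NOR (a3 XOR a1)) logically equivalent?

G1 = a3 NOR a1
G3 = a3 XOR a1
G4 = a1 NOR G3 = a1 NOR (a3 XOR a1)
G5 = G4 NOR G1 = (a1 NOR (a3 XOR a1)) NOR (a3 NOR a1)
G6 = a3 NOR G5 = a3 NOR ((a1 NOR (a3 XOR a1)) NOR (a3 NOR a1))
At a1=1, a2=0, a3=0: circuit gives 0, formula gives 1.

No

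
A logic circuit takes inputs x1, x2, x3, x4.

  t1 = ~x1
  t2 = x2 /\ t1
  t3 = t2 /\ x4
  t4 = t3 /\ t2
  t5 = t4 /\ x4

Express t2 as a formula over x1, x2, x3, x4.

x2 /\ ~x1

t1 = ~x1
t2 = x2 /\ t1 = x2 /\ ~x1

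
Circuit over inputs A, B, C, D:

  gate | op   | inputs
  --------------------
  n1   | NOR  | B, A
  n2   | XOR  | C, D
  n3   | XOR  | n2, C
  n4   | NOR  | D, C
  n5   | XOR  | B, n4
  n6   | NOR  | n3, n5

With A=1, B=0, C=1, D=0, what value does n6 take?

n2 = 1 XOR 0 = 1
n3 = 1 XOR 1 = 0
n4 = 0 NOR 1 = 0
n5 = 0 XOR 0 = 0
n6 = 0 NOR 0 = 1

1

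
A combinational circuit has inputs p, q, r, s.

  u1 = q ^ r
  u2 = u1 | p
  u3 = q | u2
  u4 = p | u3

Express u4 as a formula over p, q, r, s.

p | (q | ((q ^ r) | p))

u1 = q ^ r
u2 = u1 | p = (q ^ r) | p
u3 = q | u2 = q | ((q ^ r) | p)
u4 = p | u3 = p | (q | ((q ^ r) | p))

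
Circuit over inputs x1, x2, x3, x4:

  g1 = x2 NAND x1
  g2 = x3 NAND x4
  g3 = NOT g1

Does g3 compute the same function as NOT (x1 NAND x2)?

Yes

g1 = x2 NAND x1
g3 = NOT g1 = NOT (x2 NAND x1)
At x1=0, x2=0, x3=0, x4=0: circuit gives 0, formula gives 0.
At x1=1, x2=1, x3=0, x4=0: circuit gives 1, formula gives 1.
Agrees on all 16 inputs.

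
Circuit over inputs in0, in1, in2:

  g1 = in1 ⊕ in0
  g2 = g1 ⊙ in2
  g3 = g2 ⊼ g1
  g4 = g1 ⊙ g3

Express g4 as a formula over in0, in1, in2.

(in1 ⊕ in0) ⊙ (((in1 ⊕ in0) ⊙ in2) ⊼ (in1 ⊕ in0))

g1 = in1 ⊕ in0
g2 = g1 ⊙ in2 = (in1 ⊕ in0) ⊙ in2
g3 = g2 ⊼ g1 = ((in1 ⊕ in0) ⊙ in2) ⊼ (in1 ⊕ in0)
g4 = g1 ⊙ g3 = (in1 ⊕ in0) ⊙ (((in1 ⊕ in0) ⊙ in2) ⊼ (in1 ⊕ in0))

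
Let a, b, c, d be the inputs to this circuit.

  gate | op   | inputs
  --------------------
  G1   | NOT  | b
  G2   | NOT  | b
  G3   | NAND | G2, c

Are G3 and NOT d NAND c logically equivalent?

G2 = NOT b
G3 = G2 NAND c = NOT b NAND c
At a=0, b=0, c=1, d=1: circuit gives 0, formula gives 1.

No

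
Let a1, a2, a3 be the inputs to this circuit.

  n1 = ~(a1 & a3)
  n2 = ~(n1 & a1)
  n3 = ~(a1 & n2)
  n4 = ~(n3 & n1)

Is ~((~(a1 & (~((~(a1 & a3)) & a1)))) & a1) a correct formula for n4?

n1 = ~(a1 & a3)
n2 = ~(n1 & a1) = ~((~(a1 & a3)) & a1)
n3 = ~(a1 & n2) = ~(a1 & (~((~(a1 & a3)) & a1)))
n4 = ~(n3 & n1) = ~((~(a1 & (~((~(a1 & a3)) & a1)))) & (~(a1 & a3)))
At a1=0, a2=0, a3=0: circuit gives 0, formula gives 1.

No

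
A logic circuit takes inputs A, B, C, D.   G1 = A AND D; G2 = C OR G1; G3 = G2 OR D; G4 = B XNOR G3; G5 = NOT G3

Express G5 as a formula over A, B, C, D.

NOT ((C OR (A AND D)) OR D)

G1 = A AND D
G2 = C OR G1 = C OR (A AND D)
G3 = G2 OR D = (C OR (A AND D)) OR D
G5 = NOT G3 = NOT ((C OR (A AND D)) OR D)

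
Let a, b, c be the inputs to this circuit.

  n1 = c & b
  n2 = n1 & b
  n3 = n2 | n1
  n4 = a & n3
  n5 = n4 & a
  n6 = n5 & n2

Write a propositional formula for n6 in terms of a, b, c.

((a & (((c & b) & b) | (c & b))) & a) & ((c & b) & b)

n1 = c & b
n2 = n1 & b = (c & b) & b
n3 = n2 | n1 = ((c & b) & b) | (c & b)
n4 = a & n3 = a & (((c & b) & b) | (c & b))
n5 = n4 & a = (a & (((c & b) & b) | (c & b))) & a
n6 = n5 & n2 = ((a & (((c & b) & b) | (c & b))) & a) & ((c & b) & b)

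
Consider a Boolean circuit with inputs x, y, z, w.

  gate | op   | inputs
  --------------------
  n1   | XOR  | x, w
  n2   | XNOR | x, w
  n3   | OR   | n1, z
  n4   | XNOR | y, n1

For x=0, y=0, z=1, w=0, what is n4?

n1 = 0 XOR 0 = 0
n4 = 0 XNOR 0 = 1

1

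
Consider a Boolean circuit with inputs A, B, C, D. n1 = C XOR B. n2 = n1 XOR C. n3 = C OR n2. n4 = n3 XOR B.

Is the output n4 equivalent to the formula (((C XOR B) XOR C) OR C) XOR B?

n1 = C XOR B
n2 = n1 XOR C = (C XOR B) XOR C
n3 = C OR n2 = C OR ((C XOR B) XOR C)
n4 = n3 XOR B = (C OR ((C XOR B) XOR C)) XOR B
At A=0, B=0, C=0, D=0: circuit gives 0, formula gives 0.
At A=0, B=0, C=1, D=0: circuit gives 1, formula gives 1.
Agrees on all 16 inputs.

Yes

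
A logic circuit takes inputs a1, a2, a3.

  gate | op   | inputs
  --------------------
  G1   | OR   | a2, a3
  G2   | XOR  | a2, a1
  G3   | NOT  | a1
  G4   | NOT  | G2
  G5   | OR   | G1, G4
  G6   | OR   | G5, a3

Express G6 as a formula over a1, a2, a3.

G1 = a2 OR a3
G2 = a2 XOR a1
G4 = NOT G2 = NOT (a2 XOR a1)
G5 = G1 OR G4 = (a2 OR a3) OR NOT (a2 XOR a1)
G6 = G5 OR a3 = ((a2 OR a3) OR NOT (a2 XOR a1)) OR a3

((a2 OR a3) OR NOT (a2 XOR a1)) OR a3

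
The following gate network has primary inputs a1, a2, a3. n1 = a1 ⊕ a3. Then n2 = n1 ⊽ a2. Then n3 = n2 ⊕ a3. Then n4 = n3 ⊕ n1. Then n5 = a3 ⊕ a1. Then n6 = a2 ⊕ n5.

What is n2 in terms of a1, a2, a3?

n1 = a1 ⊕ a3
n2 = n1 ⊽ a2 = (a1 ⊕ a3) ⊽ a2

(a1 ⊕ a3) ⊽ a2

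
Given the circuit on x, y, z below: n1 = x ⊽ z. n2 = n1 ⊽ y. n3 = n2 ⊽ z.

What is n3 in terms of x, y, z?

n1 = x ⊽ z
n2 = n1 ⊽ y = (x ⊽ z) ⊽ y
n3 = n2 ⊽ z = ((x ⊽ z) ⊽ y) ⊽ z

((x ⊽ z) ⊽ y) ⊽ z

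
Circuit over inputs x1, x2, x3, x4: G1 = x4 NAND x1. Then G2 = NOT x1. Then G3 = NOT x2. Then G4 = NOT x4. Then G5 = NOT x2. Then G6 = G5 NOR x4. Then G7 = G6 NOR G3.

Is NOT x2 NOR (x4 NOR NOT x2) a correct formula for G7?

G3 = NOT x2
G5 = NOT x2
G6 = G5 NOR x4 = NOT x2 NOR x4
G7 = G6 NOR G3 = (NOT x2 NOR x4) NOR NOT x2
At x1=0, x2=0, x3=0, x4=0: circuit gives 0, formula gives 0.
At x1=0, x2=1, x3=0, x4=1: circuit gives 1, formula gives 1.
Agrees on all 16 inputs.

Yes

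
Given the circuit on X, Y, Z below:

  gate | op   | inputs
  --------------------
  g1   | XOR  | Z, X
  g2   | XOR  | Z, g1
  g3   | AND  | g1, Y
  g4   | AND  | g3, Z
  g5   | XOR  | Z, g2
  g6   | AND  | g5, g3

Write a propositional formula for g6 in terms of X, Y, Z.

(Z XOR (Z XOR (Z XOR X))) AND ((Z XOR X) AND Y)

g1 = Z XOR X
g2 = Z XOR g1 = Z XOR (Z XOR X)
g3 = g1 AND Y = (Z XOR X) AND Y
g5 = Z XOR g2 = Z XOR (Z XOR (Z XOR X))
g6 = g5 AND g3 = (Z XOR (Z XOR (Z XOR X))) AND ((Z XOR X) AND Y)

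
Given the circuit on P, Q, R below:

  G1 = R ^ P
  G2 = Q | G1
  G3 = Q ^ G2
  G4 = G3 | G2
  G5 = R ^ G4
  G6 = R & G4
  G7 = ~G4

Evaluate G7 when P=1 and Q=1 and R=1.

0

G1 = 1 ^ 1 = 0
G2 = 1 | 0 = 1
G3 = 1 ^ 1 = 0
G4 = 0 | 1 = 1
G7 = ~1 = 0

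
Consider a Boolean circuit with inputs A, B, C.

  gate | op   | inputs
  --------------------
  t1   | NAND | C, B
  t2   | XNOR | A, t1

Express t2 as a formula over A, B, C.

A XNOR (C NAND B)

t1 = C NAND B
t2 = A XNOR t1 = A XNOR (C NAND B)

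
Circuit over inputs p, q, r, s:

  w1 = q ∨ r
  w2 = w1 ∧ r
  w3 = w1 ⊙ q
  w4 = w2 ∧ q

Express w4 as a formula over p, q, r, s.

w1 = q ∨ r
w2 = w1 ∧ r = (q ∨ r) ∧ r
w4 = w2 ∧ q = ((q ∨ r) ∧ r) ∧ q

((q ∨ r) ∧ r) ∧ q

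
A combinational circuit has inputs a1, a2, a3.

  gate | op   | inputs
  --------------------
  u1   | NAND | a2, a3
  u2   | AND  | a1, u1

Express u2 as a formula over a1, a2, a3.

u1 = a2 NAND a3
u2 = a1 AND u1 = a1 AND (a2 NAND a3)

a1 AND (a2 NAND a3)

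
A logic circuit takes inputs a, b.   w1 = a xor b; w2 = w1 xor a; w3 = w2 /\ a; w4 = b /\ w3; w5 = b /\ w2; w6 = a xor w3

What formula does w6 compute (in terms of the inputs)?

a xor (((a xor b) xor a) /\ a)

w1 = a xor b
w2 = w1 xor a = (a xor b) xor a
w3 = w2 /\ a = ((a xor b) xor a) /\ a
w6 = a xor w3 = a xor (((a xor b) xor a) /\ a)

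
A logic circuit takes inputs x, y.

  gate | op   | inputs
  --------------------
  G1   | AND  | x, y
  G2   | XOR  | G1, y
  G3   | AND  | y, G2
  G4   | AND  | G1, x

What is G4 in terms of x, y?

(x AND y) AND x

G1 = x AND y
G4 = G1 AND x = (x AND y) AND x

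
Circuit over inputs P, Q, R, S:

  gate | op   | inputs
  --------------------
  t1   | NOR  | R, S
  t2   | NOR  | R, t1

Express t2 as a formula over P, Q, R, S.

t1 = R NOR S
t2 = R NOR t1 = R NOR (R NOR S)

R NOR (R NOR S)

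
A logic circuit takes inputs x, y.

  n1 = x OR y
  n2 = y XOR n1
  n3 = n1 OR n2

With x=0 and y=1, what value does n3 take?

n1 = 0 OR 1 = 1
n2 = 1 XOR 1 = 0
n3 = 1 OR 0 = 1

1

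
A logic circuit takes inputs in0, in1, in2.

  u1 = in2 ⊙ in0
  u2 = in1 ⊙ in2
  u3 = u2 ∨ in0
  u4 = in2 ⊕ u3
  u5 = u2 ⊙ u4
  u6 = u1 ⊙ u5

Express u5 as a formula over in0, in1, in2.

(in1 ⊙ in2) ⊙ (in2 ⊕ ((in1 ⊙ in2) ∨ in0))

u2 = in1 ⊙ in2
u3 = u2 ∨ in0 = (in1 ⊙ in2) ∨ in0
u4 = in2 ⊕ u3 = in2 ⊕ ((in1 ⊙ in2) ∨ in0)
u5 = u2 ⊙ u4 = (in1 ⊙ in2) ⊙ (in2 ⊕ ((in1 ⊙ in2) ∨ in0))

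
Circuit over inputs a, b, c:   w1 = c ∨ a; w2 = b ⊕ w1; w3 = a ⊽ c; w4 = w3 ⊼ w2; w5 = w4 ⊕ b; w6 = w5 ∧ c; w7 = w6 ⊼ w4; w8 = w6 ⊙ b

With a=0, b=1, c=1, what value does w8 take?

w1 = 1 ∨ 0 = 1
w2 = 1 ⊕ 1 = 0
w3 = 0 ⊽ 1 = 0
w4 = 0 ⊼ 0 = 1
w5 = 1 ⊕ 1 = 0
w6 = 0 ∧ 1 = 0
w8 = 0 ⊙ 1 = 0

0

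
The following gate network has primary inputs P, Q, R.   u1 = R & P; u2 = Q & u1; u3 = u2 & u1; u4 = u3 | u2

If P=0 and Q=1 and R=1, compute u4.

0

u1 = 1 & 0 = 0
u2 = 1 & 0 = 0
u3 = 0 & 0 = 0
u4 = 0 | 0 = 0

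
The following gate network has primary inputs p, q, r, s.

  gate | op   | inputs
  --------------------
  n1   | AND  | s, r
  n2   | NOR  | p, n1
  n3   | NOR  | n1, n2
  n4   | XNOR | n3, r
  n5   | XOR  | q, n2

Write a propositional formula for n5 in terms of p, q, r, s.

q XOR (p NOR (s AND r))

n1 = s AND r
n2 = p NOR n1 = p NOR (s AND r)
n5 = q XOR n2 = q XOR (p NOR (s AND r))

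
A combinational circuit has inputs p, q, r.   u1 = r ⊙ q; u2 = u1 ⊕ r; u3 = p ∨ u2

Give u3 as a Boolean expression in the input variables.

p ∨ ((r ⊙ q) ⊕ r)

u1 = r ⊙ q
u2 = u1 ⊕ r = (r ⊙ q) ⊕ r
u3 = p ∨ u2 = p ∨ ((r ⊙ q) ⊕ r)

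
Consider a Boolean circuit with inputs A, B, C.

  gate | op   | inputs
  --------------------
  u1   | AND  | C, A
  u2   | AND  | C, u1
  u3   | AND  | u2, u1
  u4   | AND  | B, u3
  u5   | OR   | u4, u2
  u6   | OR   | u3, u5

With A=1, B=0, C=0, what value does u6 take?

0

u1 = 0 AND 1 = 0
u2 = 0 AND 0 = 0
u3 = 0 AND 0 = 0
u4 = 0 AND 0 = 0
u5 = 0 OR 0 = 0
u6 = 0 OR 0 = 0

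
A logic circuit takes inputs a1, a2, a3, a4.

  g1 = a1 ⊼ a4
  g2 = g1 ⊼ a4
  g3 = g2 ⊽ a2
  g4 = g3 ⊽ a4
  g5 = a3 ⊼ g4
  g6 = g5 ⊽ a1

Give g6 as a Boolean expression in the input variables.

(a3 ⊼ ((((a1 ⊼ a4) ⊼ a4) ⊽ a2) ⊽ a4)) ⊽ a1

g1 = a1 ⊼ a4
g2 = g1 ⊼ a4 = (a1 ⊼ a4) ⊼ a4
g3 = g2 ⊽ a2 = ((a1 ⊼ a4) ⊼ a4) ⊽ a2
g4 = g3 ⊽ a4 = (((a1 ⊼ a4) ⊼ a4) ⊽ a2) ⊽ a4
g5 = a3 ⊼ g4 = a3 ⊼ ((((a1 ⊼ a4) ⊼ a4) ⊽ a2) ⊽ a4)
g6 = g5 ⊽ a1 = (a3 ⊼ ((((a1 ⊼ a4) ⊼ a4) ⊽ a2) ⊽ a4)) ⊽ a1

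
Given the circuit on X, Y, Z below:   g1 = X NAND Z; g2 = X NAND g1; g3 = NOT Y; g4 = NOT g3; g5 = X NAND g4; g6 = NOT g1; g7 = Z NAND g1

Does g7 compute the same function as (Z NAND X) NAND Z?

Yes

g1 = X NAND Z
g7 = Z NAND g1 = Z NAND (X NAND Z)
At X=0, Y=0, Z=1: circuit gives 0, formula gives 0.
At X=0, Y=0, Z=0: circuit gives 1, formula gives 1.
Agrees on all 8 inputs.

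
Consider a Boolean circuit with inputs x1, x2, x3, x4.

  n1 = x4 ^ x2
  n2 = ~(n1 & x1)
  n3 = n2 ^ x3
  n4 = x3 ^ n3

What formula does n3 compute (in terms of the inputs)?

(~((x4 ^ x2) & x1)) ^ x3

n1 = x4 ^ x2
n2 = ~(n1 & x1) = ~((x4 ^ x2) & x1)
n3 = n2 ^ x3 = (~((x4 ^ x2) & x1)) ^ x3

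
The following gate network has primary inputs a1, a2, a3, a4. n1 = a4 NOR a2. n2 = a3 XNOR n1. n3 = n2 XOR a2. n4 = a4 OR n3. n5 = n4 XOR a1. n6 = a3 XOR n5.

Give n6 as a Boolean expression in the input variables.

a3 XOR ((a4 OR ((a3 XNOR (a4 NOR a2)) XOR a2)) XOR a1)

n1 = a4 NOR a2
n2 = a3 XNOR n1 = a3 XNOR (a4 NOR a2)
n3 = n2 XOR a2 = (a3 XNOR (a4 NOR a2)) XOR a2
n4 = a4 OR n3 = a4 OR ((a3 XNOR (a4 NOR a2)) XOR a2)
n5 = n4 XOR a1 = (a4 OR ((a3 XNOR (a4 NOR a2)) XOR a2)) XOR a1
n6 = a3 XOR n5 = a3 XOR ((a4 OR ((a3 XNOR (a4 NOR a2)) XOR a2)) XOR a1)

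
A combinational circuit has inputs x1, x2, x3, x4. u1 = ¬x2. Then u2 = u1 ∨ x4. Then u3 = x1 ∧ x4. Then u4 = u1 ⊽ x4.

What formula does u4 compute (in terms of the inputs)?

u1 = ¬x2
u4 = u1 ⊽ x4 = ¬x2 ⊽ x4

¬x2 ⊽ x4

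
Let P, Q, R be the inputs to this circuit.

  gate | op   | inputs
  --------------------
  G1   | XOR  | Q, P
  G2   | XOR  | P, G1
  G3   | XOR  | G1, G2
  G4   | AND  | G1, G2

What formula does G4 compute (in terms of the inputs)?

G1 = Q XOR P
G2 = P XOR G1 = P XOR (Q XOR P)
G4 = G1 AND G2 = (Q XOR P) AND (P XOR (Q XOR P))

(Q XOR P) AND (P XOR (Q XOR P))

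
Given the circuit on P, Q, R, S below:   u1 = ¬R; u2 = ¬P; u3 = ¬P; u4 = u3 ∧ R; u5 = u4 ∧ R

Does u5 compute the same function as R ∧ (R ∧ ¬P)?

Yes

u3 = ¬P
u4 = u3 ∧ R = ¬P ∧ R
u5 = u4 ∧ R = (¬P ∧ R) ∧ R
At P=0, Q=0, R=0, S=0: circuit gives 0, formula gives 0.
At P=0, Q=0, R=1, S=0: circuit gives 1, formula gives 1.
Agrees on all 16 inputs.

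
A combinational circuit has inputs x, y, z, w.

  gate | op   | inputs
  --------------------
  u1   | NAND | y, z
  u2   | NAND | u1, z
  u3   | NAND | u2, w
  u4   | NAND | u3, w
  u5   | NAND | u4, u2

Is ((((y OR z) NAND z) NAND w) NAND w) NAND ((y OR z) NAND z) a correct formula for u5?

No

u1 = y NAND z
u2 = u1 NAND z = (y NAND z) NAND z
u3 = u2 NAND w = ((y NAND z) NAND z) NAND w
u4 = u3 NAND w = (((y NAND z) NAND z) NAND w) NAND w
u5 = u4 NAND u2 = ((((y NAND z) NAND z) NAND w) NAND w) NAND ((y NAND z) NAND z)
At x=0, y=1, z=1, w=0: circuit gives 0, formula gives 1.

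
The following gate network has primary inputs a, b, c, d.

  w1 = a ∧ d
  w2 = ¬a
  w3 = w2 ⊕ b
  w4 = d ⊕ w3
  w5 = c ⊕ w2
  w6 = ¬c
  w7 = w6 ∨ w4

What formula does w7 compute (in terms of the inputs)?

w2 = ¬a
w3 = w2 ⊕ b = ¬a ⊕ b
w4 = d ⊕ w3 = d ⊕ (¬a ⊕ b)
w6 = ¬c
w7 = w6 ∨ w4 = ¬c ∨ (d ⊕ (¬a ⊕ b))

¬c ∨ (d ⊕ (¬a ⊕ b))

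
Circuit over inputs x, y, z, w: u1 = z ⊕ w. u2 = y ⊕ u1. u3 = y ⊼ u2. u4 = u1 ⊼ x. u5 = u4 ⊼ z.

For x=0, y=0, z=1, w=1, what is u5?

0

u1 = 1 ⊕ 1 = 0
u4 = 0 ⊼ 0 = 1
u5 = 1 ⊼ 1 = 0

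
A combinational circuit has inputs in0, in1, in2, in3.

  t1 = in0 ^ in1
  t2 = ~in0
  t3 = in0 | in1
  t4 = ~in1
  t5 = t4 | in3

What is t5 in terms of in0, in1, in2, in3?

t4 = ~in1
t5 = t4 | in3 = ~in1 | in3

~in1 | in3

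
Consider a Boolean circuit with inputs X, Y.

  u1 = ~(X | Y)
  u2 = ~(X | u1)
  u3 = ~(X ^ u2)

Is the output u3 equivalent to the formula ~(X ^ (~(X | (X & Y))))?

u1 = ~(X | Y)
u2 = ~(X | u1) = ~(X | (~(X | Y)))
u3 = ~(X ^ u2) = ~(X ^ (~(X | (~(X | Y)))))
At X=0, Y=0: circuit gives 1, formula gives 0.

No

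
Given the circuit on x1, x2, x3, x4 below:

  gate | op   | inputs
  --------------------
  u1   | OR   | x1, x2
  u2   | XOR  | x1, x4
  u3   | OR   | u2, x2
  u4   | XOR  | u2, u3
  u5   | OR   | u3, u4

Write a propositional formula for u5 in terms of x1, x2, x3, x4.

u2 = x1 XOR x4
u3 = u2 OR x2 = (x1 XOR x4) OR x2
u4 = u2 XOR u3 = (x1 XOR x4) XOR ((x1 XOR x4) OR x2)
u5 = u3 OR u4 = ((x1 XOR x4) OR x2) OR ((x1 XOR x4) XOR ((x1 XOR x4) OR x2))

((x1 XOR x4) OR x2) OR ((x1 XOR x4) XOR ((x1 XOR x4) OR x2))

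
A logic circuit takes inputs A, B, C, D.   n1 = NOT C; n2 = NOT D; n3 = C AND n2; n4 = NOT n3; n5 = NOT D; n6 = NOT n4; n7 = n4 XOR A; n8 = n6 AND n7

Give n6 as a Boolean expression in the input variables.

NOT NOT (C AND NOT D)

n2 = NOT D
n3 = C AND n2 = C AND NOT D
n4 = NOT n3 = NOT (C AND NOT D)
n6 = NOT n4 = NOT NOT (C AND NOT D)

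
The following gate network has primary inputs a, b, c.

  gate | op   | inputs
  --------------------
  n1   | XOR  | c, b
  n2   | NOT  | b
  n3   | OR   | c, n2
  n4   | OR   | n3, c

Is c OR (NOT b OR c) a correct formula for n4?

Yes

n2 = NOT b
n3 = c OR n2 = c OR NOT b
n4 = n3 OR c = (c OR NOT b) OR c
At a=0, b=1, c=0: circuit gives 0, formula gives 0.
At a=0, b=0, c=0: circuit gives 1, formula gives 1.
Agrees on all 8 inputs.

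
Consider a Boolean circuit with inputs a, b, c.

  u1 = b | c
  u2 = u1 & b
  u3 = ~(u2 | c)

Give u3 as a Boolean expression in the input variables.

~(((b | c) & b) | c)

u1 = b | c
u2 = u1 & b = (b | c) & b
u3 = ~(u2 | c) = ~(((b | c) & b) | c)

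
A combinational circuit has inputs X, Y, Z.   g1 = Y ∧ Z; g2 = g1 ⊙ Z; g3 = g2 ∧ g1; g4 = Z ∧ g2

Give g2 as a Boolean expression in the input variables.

g1 = Y ∧ Z
g2 = g1 ⊙ Z = (Y ∧ Z) ⊙ Z

(Y ∧ Z) ⊙ Z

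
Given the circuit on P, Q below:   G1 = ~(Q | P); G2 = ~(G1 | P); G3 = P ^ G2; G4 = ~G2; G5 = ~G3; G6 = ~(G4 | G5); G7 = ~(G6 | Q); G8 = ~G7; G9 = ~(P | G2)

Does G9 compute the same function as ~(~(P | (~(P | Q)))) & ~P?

G1 = ~(Q | P)
G2 = ~(G1 | P) = ~((~(Q | P)) | P)
G9 = ~(P | G2) = ~(P | (~((~(Q | P)) | P)))
At P=0, Q=1: circuit gives 0, formula gives 0.
At P=0, Q=0: circuit gives 1, formula gives 1.
Agrees on all 4 inputs.

Yes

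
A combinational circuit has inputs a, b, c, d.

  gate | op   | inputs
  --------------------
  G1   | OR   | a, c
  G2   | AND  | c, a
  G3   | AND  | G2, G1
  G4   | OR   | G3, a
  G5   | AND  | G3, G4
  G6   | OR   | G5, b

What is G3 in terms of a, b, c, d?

(c AND a) AND (a OR c)

G1 = a OR c
G2 = c AND a
G3 = G2 AND G1 = (c AND a) AND (a OR c)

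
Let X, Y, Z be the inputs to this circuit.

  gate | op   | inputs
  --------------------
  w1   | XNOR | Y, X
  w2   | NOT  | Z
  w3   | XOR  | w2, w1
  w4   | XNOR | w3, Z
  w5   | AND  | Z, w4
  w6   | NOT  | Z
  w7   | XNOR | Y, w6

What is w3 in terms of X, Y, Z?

NOT Z XOR (Y XNOR X)

w1 = Y XNOR X
w2 = NOT Z
w3 = w2 XOR w1 = NOT Z XOR (Y XNOR X)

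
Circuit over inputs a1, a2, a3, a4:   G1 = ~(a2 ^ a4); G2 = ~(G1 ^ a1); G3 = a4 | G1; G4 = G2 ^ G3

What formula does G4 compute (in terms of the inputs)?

G1 = ~(a2 ^ a4)
G2 = ~(G1 ^ a1) = ~((~(a2 ^ a4)) ^ a1)
G3 = a4 | G1 = a4 | (~(a2 ^ a4))
G4 = G2 ^ G3 = (~((~(a2 ^ a4)) ^ a1)) ^ (a4 | (~(a2 ^ a4)))

(~((~(a2 ^ a4)) ^ a1)) ^ (a4 | (~(a2 ^ a4)))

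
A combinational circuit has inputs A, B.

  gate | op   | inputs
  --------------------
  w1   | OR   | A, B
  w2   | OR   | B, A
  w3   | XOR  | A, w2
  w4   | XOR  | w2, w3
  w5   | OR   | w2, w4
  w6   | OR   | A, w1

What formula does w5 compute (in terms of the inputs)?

w2 = B OR A
w3 = A XOR w2 = A XOR (B OR A)
w4 = w2 XOR w3 = (B OR A) XOR (A XOR (B OR A))
w5 = w2 OR w4 = (B OR A) OR ((B OR A) XOR (A XOR (B OR A)))

(B OR A) OR ((B OR A) XOR (A XOR (B OR A)))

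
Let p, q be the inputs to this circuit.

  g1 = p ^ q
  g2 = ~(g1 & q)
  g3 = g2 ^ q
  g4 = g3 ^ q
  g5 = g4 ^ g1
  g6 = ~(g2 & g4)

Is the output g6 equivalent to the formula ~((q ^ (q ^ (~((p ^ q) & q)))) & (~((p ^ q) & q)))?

Yes

g1 = p ^ q
g2 = ~(g1 & q) = ~((p ^ q) & q)
g3 = g2 ^ q = (~((p ^ q) & q)) ^ q
g4 = g3 ^ q = ((~((p ^ q) & q)) ^ q) ^ q
g6 = ~(g2 & g4) = ~((~((p ^ q) & q)) & (((~((p ^ q) & q)) ^ q) ^ q))
At p=0, q=0: circuit gives 0, formula gives 0.
At p=0, q=1: circuit gives 1, formula gives 1.
Agrees on all 4 inputs.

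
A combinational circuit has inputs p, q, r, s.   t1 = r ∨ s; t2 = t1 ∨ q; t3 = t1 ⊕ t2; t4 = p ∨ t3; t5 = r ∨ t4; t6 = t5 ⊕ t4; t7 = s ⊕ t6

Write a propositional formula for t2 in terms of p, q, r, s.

t1 = r ∨ s
t2 = t1 ∨ q = (r ∨ s) ∨ q

(r ∨ s) ∨ q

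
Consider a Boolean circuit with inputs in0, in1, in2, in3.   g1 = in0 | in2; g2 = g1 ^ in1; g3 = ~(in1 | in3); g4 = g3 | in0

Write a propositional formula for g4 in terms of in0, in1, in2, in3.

g3 = ~(in1 | in3)
g4 = g3 | in0 = (~(in1 | in3)) | in0

(~(in1 | in3)) | in0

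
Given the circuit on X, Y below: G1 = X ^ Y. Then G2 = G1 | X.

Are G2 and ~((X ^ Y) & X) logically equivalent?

No

G1 = X ^ Y
G2 = G1 | X = (X ^ Y) | X
At X=0, Y=0: circuit gives 0, formula gives 1.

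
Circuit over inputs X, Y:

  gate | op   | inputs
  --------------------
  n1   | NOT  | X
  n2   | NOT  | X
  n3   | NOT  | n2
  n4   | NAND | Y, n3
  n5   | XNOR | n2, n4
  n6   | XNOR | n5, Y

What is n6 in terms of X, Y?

(NOT X XNOR (Y NAND NOT NOT X)) XNOR Y

n2 = NOT X
n3 = NOT n2 = NOT NOT X
n4 = Y NAND n3 = Y NAND NOT NOT X
n5 = n2 XNOR n4 = NOT X XNOR (Y NAND NOT NOT X)
n6 = n5 XNOR Y = (NOT X XNOR (Y NAND NOT NOT X)) XNOR Y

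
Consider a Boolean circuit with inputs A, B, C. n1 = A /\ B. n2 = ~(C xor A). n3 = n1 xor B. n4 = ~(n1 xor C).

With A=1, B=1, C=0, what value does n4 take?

0

n1 = 1 /\ 1 = 1
n4 = ~(1 xor 0) = 0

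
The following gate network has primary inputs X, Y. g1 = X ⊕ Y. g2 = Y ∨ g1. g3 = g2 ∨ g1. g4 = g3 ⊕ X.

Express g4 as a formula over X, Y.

g1 = X ⊕ Y
g2 = Y ∨ g1 = Y ∨ (X ⊕ Y)
g3 = g2 ∨ g1 = (Y ∨ (X ⊕ Y)) ∨ (X ⊕ Y)
g4 = g3 ⊕ X = ((Y ∨ (X ⊕ Y)) ∨ (X ⊕ Y)) ⊕ X

((Y ∨ (X ⊕ Y)) ∨ (X ⊕ Y)) ⊕ X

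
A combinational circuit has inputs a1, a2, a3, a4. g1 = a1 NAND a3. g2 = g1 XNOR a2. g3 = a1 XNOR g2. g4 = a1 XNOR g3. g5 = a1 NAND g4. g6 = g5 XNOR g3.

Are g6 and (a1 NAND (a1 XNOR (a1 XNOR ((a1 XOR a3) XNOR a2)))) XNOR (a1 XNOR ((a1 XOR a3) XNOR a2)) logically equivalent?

No

g1 = a1 NAND a3
g2 = g1 XNOR a2 = (a1 NAND a3) XNOR a2
g3 = a1 XNOR g2 = a1 XNOR ((a1 NAND a3) XNOR a2)
g4 = a1 XNOR g3 = a1 XNOR (a1 XNOR ((a1 NAND a3) XNOR a2))
g5 = a1 NAND g4 = a1 NAND (a1 XNOR (a1 XNOR ((a1 NAND a3) XNOR a2)))
g6 = g5 XNOR g3 = (a1 NAND (a1 XNOR (a1 XNOR ((a1 NAND a3) XNOR a2)))) XNOR (a1 XNOR ((a1 NAND a3) XNOR a2))
At a1=0, a2=0, a3=0, a4=0: circuit gives 1, formula gives 0.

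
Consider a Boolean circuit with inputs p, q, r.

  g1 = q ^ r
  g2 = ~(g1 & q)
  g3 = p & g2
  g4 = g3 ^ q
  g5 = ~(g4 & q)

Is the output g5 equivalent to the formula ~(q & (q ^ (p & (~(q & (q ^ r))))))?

g1 = q ^ r
g2 = ~(g1 & q) = ~((q ^ r) & q)
g3 = p & g2 = p & (~((q ^ r) & q))
g4 = g3 ^ q = (p & (~((q ^ r) & q))) ^ q
g5 = ~(g4 & q) = ~(((p & (~((q ^ r) & q))) ^ q) & q)
At p=0, q=1, r=0: circuit gives 0, formula gives 0.
At p=0, q=0, r=0: circuit gives 1, formula gives 1.
Agrees on all 8 inputs.

Yes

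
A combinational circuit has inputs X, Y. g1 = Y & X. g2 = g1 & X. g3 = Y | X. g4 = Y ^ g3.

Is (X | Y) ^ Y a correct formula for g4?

g3 = Y | X
g4 = Y ^ g3 = Y ^ (Y | X)
At X=0, Y=0: circuit gives 0, formula gives 0.
At X=1, Y=0: circuit gives 1, formula gives 1.
Agrees on all 4 inputs.

Yes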